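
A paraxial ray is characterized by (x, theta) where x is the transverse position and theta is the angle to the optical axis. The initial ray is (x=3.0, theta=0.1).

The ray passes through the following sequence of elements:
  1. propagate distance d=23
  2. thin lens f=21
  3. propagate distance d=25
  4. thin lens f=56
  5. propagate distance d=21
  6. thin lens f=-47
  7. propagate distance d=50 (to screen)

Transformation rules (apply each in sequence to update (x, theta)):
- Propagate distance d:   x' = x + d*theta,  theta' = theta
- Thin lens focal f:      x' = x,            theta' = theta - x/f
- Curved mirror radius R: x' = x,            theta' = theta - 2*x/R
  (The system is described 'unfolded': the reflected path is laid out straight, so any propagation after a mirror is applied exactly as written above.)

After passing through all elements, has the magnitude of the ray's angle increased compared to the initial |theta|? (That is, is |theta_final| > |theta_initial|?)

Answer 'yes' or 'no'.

Answer: yes

Derivation:
Initial: x=3.0000 theta=0.1000
After 1 (propagate distance d=23): x=5.3000 theta=0.1000
After 2 (thin lens f=21): x=5.3000 theta=-16/105 (≈-0.1524)
After 3 (propagate distance d=25): x=313/210 (≈1.4905) theta=-16/105 (≈-0.1524)
After 4 (thin lens f=56): x=313/210 (≈1.4905) theta=-421/2352 (≈-0.1790)
After 5 (propagate distance d=21): x=-3811/1680 (≈-2.2685) theta=-421/2352 (≈-0.1790)
After 6 (thin lens f=-47): x=-3811/1680 (≈-2.2685) theta=-31403/138180 (≈-0.2273)
After 7 (propagate distance d=50 (to screen)): x=-2511473/184240 (≈-13.6315) theta=-31403/138180 (≈-0.2273)
|theta_initial|=0.1000 |theta_final|=31403/138180 (≈0.2273) -> increased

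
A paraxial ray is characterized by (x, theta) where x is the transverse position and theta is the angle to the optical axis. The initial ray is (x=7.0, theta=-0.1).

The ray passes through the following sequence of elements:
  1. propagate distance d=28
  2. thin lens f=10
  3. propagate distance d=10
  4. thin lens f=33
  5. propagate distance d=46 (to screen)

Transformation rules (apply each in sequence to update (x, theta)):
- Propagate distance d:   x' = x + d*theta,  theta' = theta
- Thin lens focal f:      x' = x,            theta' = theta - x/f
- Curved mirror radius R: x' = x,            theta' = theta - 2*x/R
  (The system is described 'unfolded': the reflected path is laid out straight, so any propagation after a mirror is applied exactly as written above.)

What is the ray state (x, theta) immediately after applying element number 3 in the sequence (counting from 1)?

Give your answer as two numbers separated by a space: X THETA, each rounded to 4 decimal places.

Answer: -1.0000 -0.5200

Derivation:
Initial: x=7.0000 theta=-0.1000
After 1 (propagate distance d=28): x=4.2000 theta=-0.1000
After 2 (thin lens f=10): x=4.2000 theta=-0.5200
After 3 (propagate distance d=10): x=-1.0000 theta=-0.5200
Rounded to 4 decimal places: x = -1.0000, theta = -0.5200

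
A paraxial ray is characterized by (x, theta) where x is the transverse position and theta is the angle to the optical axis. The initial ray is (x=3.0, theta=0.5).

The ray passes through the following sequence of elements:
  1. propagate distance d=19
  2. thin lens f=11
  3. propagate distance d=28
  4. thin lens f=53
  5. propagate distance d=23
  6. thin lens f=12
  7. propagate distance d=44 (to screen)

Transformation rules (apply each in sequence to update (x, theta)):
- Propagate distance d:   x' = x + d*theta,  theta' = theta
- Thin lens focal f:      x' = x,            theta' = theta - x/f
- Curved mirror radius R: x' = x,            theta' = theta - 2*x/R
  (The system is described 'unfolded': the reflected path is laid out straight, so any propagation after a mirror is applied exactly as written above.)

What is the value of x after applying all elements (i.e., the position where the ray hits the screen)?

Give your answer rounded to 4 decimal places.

Answer: 23.4728

Derivation:
Initial: x=3.0000 theta=0.5000
After 1 (propagate distance d=19): x=12.5000 theta=0.5000
After 2 (thin lens f=11): x=12.5000 theta=-7/11 (≈-0.6364)
After 3 (propagate distance d=28): x=-117/22 (≈-5.3182) theta=-7/11 (≈-0.6364)
After 4 (thin lens f=53): x=-117/22 (≈-5.3182) theta=-625/1166 (≈-0.5360)
After 5 (propagate distance d=23): x=-10288/583 (≈-17.6467) theta=-625/1166 (≈-0.5360)
After 6 (thin lens f=12): x=-10288/583 (≈-17.6467) theta=3269/3498 (≈0.9345)
After 7 (propagate distance d=44 (to screen)): x=41054/1749 (≈23.4728) theta=3269/3498 (≈0.9345)
Rounded to 4 decimal places: x = 23.4728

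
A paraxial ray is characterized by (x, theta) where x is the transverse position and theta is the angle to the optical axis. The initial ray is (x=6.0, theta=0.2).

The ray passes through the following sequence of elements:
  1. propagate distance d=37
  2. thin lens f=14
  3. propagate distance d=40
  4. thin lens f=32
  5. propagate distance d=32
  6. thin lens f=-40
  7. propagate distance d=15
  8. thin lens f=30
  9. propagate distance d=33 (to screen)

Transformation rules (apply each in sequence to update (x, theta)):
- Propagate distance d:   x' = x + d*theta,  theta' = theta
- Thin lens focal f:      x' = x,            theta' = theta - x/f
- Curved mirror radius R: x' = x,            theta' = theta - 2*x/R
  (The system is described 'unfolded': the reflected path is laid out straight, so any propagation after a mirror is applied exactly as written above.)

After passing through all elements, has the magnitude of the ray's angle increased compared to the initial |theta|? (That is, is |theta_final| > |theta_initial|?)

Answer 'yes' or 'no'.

Answer: yes

Derivation:
Initial: x=6.0000 theta=0.2000
After 1 (propagate distance d=37): x=13.4000 theta=0.2000
After 2 (thin lens f=14): x=13.4000 theta=-53/70 (≈-0.7571)
After 3 (propagate distance d=40): x=-591/35 (≈-16.8857) theta=-53/70 (≈-0.7571)
After 4 (thin lens f=32): x=-591/35 (≈-16.8857) theta=-257/1120 (≈-0.2295)
After 5 (propagate distance d=32): x=-848/35 (≈-24.2286) theta=-257/1120 (≈-0.2295)
After 6 (thin lens f=-40): x=-848/35 (≈-24.2286) theta=-4677/5600 (≈-0.8352)
After 7 (propagate distance d=15): x=-5881/160 (≈-36.7563) theta=-4677/5600 (≈-0.8352)
After 8 (thin lens f=30): x=-5881/160 (≈-36.7563) theta=2621/6720 (≈0.3900)
After 9 (propagate distance d=33 (to screen)): x=-53503/2240 (≈-23.8853) theta=2621/6720 (≈0.3900)
|theta_initial|=0.2000 |theta_final|=2621/6720 (≈0.3900) -> increased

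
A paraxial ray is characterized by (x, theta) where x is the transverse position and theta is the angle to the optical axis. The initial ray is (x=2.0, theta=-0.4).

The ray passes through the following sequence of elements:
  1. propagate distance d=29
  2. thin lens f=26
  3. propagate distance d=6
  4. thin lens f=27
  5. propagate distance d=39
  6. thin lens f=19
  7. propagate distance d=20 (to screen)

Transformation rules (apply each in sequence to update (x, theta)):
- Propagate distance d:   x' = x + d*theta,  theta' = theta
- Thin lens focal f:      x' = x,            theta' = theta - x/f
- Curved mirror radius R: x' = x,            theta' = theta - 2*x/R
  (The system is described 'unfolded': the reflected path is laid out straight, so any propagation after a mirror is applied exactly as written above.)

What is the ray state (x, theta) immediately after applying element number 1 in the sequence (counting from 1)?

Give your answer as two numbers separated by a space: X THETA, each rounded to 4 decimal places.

Initial: x=2.0000 theta=-0.4000
After 1 (propagate distance d=29): x=-9.6000 theta=-0.4000
Rounded to 4 decimal places: x = -9.6000, theta = -0.4000

Answer: -9.6000 -0.4000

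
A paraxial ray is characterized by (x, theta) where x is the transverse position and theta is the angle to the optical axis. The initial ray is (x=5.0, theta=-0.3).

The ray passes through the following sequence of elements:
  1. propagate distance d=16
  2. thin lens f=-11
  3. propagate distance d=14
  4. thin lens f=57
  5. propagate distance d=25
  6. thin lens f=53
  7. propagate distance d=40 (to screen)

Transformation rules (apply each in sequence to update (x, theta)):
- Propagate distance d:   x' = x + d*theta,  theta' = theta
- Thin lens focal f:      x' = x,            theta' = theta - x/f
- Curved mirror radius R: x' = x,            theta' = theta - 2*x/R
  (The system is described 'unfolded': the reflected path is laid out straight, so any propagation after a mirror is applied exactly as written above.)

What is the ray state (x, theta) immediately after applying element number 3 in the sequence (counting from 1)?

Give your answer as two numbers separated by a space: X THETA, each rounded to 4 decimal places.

Answer: -3.7455 -0.2818

Derivation:
Initial: x=5.0000 theta=-0.3000
After 1 (propagate distance d=16): x=0.2000 theta=-0.3000
After 2 (thin lens f=-11): x=0.2000 theta=-31/110 (≈-0.2818)
After 3 (propagate distance d=14): x=-206/55 (≈-3.7455) theta=-31/110 (≈-0.2818)
Rounded to 4 decimal places: x = -3.7455, theta = -0.2818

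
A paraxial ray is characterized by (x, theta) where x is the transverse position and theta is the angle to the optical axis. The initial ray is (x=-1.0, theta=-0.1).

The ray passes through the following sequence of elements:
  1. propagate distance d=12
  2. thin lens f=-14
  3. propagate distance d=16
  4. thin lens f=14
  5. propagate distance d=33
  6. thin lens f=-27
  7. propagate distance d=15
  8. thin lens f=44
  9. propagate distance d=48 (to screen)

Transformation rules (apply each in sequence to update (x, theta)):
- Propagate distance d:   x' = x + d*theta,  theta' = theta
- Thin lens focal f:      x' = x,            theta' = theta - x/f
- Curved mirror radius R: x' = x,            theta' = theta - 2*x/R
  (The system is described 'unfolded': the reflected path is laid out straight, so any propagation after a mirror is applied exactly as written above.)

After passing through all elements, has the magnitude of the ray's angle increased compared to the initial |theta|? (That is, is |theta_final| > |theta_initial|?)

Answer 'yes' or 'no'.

Initial: x=-1.0000 theta=-0.1000
After 1 (propagate distance d=12): x=-2.2000 theta=-0.1000
After 2 (thin lens f=-14): x=-2.2000 theta=-9/35 (≈-0.2571)
After 3 (propagate distance d=16): x=-221/35 (≈-6.3143) theta=-9/35 (≈-0.2571)
After 4 (thin lens f=14): x=-221/35 (≈-6.3143) theta=19/98 (≈0.1939)
After 5 (propagate distance d=33): x=41/490 (≈0.0837) theta=19/98 (≈0.1939)
After 6 (thin lens f=-27): x=41/490 (≈0.0837) theta=1303/6615 (≈0.1970)
After 7 (propagate distance d=15): x=13399/4410 (≈3.0383) theta=1303/6615 (≈0.1970)
After 8 (thin lens f=44): x=13399/4410 (≈3.0383) theta=74467/582120 (≈0.1279)
After 9 (propagate distance d=48 (to screen)): x=49473/5390 (≈9.1787) theta=74467/582120 (≈0.1279)
|theta_initial|=0.1000 |theta_final|=74467/582120 (≈0.1279) -> increased

Answer: yes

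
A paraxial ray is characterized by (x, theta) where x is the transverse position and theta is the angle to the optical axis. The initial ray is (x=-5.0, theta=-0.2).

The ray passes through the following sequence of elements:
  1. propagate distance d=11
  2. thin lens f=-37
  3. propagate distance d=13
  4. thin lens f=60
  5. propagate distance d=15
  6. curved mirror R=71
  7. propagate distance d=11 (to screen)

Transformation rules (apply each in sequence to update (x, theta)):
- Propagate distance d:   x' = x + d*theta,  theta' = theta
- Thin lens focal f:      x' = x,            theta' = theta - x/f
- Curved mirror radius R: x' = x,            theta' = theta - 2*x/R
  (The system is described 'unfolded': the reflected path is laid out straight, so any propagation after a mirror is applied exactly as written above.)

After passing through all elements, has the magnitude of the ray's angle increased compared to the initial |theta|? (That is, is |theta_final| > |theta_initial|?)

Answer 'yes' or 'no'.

Initial: x=-5.0000 theta=-0.2000
After 1 (propagate distance d=11): x=-7.2000 theta=-0.2000
After 2 (thin lens f=-37): x=-7.2000 theta=-73/185 (≈-0.3946)
After 3 (propagate distance d=13): x=-2281/185 (≈-12.3297) theta=-73/185 (≈-0.3946)
After 4 (thin lens f=60): x=-2281/185 (≈-12.3297) theta=-2099/11100 (≈-0.1891)
After 5 (propagate distance d=15): x=-11223/740 (≈-15.1662) theta=-2099/11100 (≈-0.1891)
After 6 (curved mirror R=71): x=-11223/740 (≈-15.1662) theta=187661/788100 (≈0.2381)
After 7 (propagate distance d=11 (to screen)): x=-2472056/197025 (≈-12.5469) theta=187661/788100 (≈0.2381)
|theta_initial|=0.2000 |theta_final|=187661/788100 (≈0.2381) -> increased

Answer: yes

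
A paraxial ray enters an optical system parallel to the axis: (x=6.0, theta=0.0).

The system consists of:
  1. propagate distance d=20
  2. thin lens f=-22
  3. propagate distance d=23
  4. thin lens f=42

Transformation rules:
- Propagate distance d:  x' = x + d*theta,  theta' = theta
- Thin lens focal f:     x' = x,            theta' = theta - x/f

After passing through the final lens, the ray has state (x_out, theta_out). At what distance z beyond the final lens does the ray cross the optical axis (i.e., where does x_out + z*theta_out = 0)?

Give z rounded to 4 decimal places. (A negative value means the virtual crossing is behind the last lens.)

Initial: x=6.0000 theta=0.0000
After 1 (propagate distance d=20): x=6.0000 theta=0.0000
After 2 (thin lens f=-22): x=6.0000 theta=3/11 (≈0.2727)
After 3 (propagate distance d=23): x=135/11 (≈12.2727) theta=3/11 (≈0.2727)
After 4 (thin lens f=42): x=135/11 (≈12.2727) theta=-3/154 (≈-0.0195)
z_focus = -x_out/theta_out = -(135/11)/(-3/154) = 630.0000
Rounded to 4 decimal places: z = 630.0000

Answer: 630.0000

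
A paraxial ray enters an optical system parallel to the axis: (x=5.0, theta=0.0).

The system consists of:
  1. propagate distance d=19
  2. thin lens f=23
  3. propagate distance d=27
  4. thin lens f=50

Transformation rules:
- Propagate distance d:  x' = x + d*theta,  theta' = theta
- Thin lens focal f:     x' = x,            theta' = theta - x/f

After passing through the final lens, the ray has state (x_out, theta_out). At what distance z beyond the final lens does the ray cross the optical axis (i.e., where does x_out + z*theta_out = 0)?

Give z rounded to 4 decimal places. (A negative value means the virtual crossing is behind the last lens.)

Initial: x=5.0000 theta=0.0000
After 1 (propagate distance d=19): x=5.0000 theta=0.0000
After 2 (thin lens f=23): x=5.0000 theta=-5/23 (≈-0.2174)
After 3 (propagate distance d=27): x=-20/23 (≈-0.8696) theta=-5/23 (≈-0.2174)
After 4 (thin lens f=50): x=-20/23 (≈-0.8696) theta=-0.2000
z_focus = -x_out/theta_out = -(-20/23)/(-0.2000) = -100/23 ≈ -4.3478
Rounded to 4 decimal places: z = -4.3478

Answer: -4.3478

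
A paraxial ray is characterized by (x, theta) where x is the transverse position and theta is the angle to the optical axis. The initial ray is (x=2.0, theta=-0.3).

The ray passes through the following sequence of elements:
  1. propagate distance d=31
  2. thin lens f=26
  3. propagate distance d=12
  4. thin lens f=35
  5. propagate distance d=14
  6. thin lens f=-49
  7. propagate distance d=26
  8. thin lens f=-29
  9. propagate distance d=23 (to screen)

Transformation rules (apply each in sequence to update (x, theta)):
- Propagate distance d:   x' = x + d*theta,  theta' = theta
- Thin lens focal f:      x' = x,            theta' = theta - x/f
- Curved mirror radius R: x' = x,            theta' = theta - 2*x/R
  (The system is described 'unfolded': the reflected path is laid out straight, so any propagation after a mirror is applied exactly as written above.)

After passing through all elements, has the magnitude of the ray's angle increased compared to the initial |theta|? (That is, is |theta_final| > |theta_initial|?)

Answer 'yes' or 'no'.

Initial: x=2.0000 theta=-0.3000
After 1 (propagate distance d=31): x=-7.3000 theta=-0.3000
After 2 (thin lens f=26): x=-7.3000 theta=-1/52 (≈-0.0192)
After 3 (propagate distance d=12): x=-979/130 (≈-7.5308) theta=-1/52 (≈-0.0192)
After 4 (thin lens f=35): x=-979/130 (≈-7.5308) theta=1783/9100 (≈0.1959)
After 5 (propagate distance d=14): x=-1556/325 (≈-4.7877) theta=1783/9100 (≈0.1959)
After 6 (thin lens f=-49): x=-1556/325 (≈-4.7877) theta=6257/63700 (≈0.0982)
After 7 (propagate distance d=26): x=-71147/31850 (≈-2.2338) theta=6257/63700 (≈0.0982)
After 8 (thin lens f=-29): x=-71147/31850 (≈-2.2338) theta=39159/1847300 (≈0.0212)
After 9 (propagate distance d=23 (to screen)): x=-3225869/1847300 (≈-1.7463) theta=39159/1847300 (≈0.0212)
|theta_initial|=0.3000 |theta_final|=39159/1847300 (≈0.0212) -> not increased

Answer: no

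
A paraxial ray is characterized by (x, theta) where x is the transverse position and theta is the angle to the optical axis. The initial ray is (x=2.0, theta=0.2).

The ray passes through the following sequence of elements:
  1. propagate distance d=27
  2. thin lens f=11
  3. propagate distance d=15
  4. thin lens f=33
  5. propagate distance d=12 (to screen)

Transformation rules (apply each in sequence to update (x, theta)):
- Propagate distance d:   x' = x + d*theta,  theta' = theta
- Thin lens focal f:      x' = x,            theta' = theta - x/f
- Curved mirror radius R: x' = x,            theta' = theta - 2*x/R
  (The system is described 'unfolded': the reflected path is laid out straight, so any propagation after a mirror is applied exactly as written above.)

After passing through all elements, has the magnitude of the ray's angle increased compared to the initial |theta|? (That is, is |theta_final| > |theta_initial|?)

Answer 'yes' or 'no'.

Initial: x=2.0000 theta=0.2000
After 1 (propagate distance d=27): x=7.4000 theta=0.2000
After 2 (thin lens f=11): x=7.4000 theta=-26/55 (≈-0.4727)
After 3 (propagate distance d=15): x=17/55 (≈0.3091) theta=-26/55 (≈-0.4727)
After 4 (thin lens f=33): x=17/55 (≈0.3091) theta=-175/363 (≈-0.4821)
After 5 (propagate distance d=12 (to screen)): x=-3313/605 (≈-5.4760) theta=-175/363 (≈-0.4821)
|theta_initial|=0.2000 |theta_final|=175/363 (≈0.4821) -> increased

Answer: yes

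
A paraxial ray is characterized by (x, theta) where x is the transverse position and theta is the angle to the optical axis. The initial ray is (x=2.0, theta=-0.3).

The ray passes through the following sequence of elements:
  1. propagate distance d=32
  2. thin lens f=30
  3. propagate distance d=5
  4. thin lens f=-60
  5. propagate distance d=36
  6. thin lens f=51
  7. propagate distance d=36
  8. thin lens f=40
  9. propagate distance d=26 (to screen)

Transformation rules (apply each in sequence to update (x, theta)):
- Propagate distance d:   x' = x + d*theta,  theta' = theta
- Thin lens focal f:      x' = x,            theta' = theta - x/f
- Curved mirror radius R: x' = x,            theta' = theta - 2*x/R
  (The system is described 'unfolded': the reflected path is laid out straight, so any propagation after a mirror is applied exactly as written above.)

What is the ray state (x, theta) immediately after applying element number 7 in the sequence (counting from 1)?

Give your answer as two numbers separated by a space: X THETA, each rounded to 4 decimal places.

Answer: -10.5604 0.1015

Derivation:
Initial: x=2.0000 theta=-0.3000
After 1 (propagate distance d=32): x=-7.6000 theta=-0.3000
After 2 (thin lens f=30): x=-7.6000 theta=-7/150 (≈-0.0467)
After 3 (propagate distance d=5): x=-47/6 (≈-7.8333) theta=-7/150 (≈-0.0467)
After 4 (thin lens f=-60): x=-47/6 (≈-7.8333) theta=-319/1800 (≈-0.1772)
After 5 (propagate distance d=36): x=-1066/75 (≈-14.2133) theta=-319/1800 (≈-0.1772)
After 6 (thin lens f=51): x=-1066/75 (≈-14.2133) theta=69/680 (≈0.1015)
After 7 (propagate distance d=36): x=-26929/2550 (≈-10.5604) theta=69/680 (≈0.1015)
Rounded to 4 decimal places: x = -10.5604, theta = 0.1015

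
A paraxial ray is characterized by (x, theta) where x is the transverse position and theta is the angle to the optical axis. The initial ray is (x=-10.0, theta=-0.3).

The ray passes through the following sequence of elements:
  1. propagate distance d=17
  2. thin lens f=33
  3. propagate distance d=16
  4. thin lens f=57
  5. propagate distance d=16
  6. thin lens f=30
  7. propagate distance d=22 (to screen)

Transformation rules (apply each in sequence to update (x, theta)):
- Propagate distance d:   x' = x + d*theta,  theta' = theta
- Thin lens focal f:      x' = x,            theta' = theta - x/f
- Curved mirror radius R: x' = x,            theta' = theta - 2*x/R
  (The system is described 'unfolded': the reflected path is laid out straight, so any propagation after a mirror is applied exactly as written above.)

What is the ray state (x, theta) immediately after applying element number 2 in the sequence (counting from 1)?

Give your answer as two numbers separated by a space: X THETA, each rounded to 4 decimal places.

Answer: -15.1000 0.1576

Derivation:
Initial: x=-10.0000 theta=-0.3000
After 1 (propagate distance d=17): x=-15.1000 theta=-0.3000
After 2 (thin lens f=33): x=-15.1000 theta=26/165 (≈0.1576)
Rounded to 4 decimal places: x = -15.1000, theta = 0.1576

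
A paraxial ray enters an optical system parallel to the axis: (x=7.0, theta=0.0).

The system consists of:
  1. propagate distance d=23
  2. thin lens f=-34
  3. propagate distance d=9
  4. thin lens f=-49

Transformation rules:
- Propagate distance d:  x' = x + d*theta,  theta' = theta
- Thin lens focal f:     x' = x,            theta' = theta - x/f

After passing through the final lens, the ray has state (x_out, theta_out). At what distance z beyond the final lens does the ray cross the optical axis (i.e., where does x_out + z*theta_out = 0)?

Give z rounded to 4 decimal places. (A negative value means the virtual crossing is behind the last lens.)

Initial: x=7.0000 theta=0.0000
After 1 (propagate distance d=23): x=7.0000 theta=0.0000
After 2 (thin lens f=-34): x=7.0000 theta=7/34 (≈0.2059)
After 3 (propagate distance d=9): x=301/34 (≈8.8529) theta=7/34 (≈0.2059)
After 4 (thin lens f=-49): x=301/34 (≈8.8529) theta=46/119 (≈0.3866)
z_focus = -x_out/theta_out = -(301/34)/(46/119) = -2107/92 ≈ -22.9022
Rounded to 4 decimal places: z = -22.9022

Answer: -22.9022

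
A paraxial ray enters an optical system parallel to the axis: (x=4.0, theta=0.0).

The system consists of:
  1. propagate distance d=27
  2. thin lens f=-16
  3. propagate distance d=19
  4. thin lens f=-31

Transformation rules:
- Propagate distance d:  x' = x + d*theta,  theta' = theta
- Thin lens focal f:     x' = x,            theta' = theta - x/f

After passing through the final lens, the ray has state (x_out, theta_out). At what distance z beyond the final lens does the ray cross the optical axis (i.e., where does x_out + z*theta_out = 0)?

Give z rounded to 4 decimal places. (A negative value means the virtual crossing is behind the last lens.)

Answer: -16.4394

Derivation:
Initial: x=4.0000 theta=0.0000
After 1 (propagate distance d=27): x=4.0000 theta=0.0000
After 2 (thin lens f=-16): x=4.0000 theta=0.2500
After 3 (propagate distance d=19): x=8.7500 theta=0.2500
After 4 (thin lens f=-31): x=8.7500 theta=33/62 (≈0.5323)
z_focus = -x_out/theta_out = -(8.7500)/(33/62) = -1085/66 ≈ -16.4394
Rounded to 4 decimal places: z = -16.4394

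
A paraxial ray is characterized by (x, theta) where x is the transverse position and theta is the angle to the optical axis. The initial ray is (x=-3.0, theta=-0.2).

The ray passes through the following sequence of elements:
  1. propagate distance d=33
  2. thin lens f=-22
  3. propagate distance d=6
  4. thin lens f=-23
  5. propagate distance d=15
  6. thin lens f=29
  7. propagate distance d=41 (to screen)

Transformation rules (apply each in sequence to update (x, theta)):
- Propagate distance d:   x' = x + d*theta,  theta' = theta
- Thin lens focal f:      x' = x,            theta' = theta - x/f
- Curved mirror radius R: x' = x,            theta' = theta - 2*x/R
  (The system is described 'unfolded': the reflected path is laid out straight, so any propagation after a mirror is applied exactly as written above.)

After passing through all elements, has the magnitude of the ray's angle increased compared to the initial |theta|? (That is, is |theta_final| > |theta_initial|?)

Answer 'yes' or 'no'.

Answer: no

Derivation:
Initial: x=-3.0000 theta=-0.2000
After 1 (propagate distance d=33): x=-9.6000 theta=-0.2000
After 2 (thin lens f=-22): x=-9.6000 theta=-7/11 (≈-0.6364)
After 3 (propagate distance d=6): x=-738/55 (≈-13.4182) theta=-7/11 (≈-0.6364)
After 4 (thin lens f=-23): x=-738/55 (≈-13.4182) theta=-1543/1265 (≈-1.2198)
After 5 (propagate distance d=15): x=-40119/1265 (≈-31.7146) theta=-1543/1265 (≈-1.2198)
After 6 (thin lens f=29): x=-40119/1265 (≈-31.7146) theta=-4628/36685 (≈-0.1262)
After 7 (propagate distance d=41 (to screen)): x=-1353199/36685 (≈-36.8870) theta=-4628/36685 (≈-0.1262)
|theta_initial|=0.2000 |theta_final|=4628/36685 (≈0.1262) -> not increased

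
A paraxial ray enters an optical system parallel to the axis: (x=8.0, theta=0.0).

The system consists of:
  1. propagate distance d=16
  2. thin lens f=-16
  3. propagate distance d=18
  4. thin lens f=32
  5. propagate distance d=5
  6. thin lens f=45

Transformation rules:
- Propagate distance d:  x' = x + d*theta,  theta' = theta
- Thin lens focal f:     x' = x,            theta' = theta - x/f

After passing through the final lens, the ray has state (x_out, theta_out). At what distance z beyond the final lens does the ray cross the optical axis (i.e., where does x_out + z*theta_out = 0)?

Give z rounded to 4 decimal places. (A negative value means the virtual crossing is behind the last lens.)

Answer: 41.5325

Derivation:
Initial: x=8.0000 theta=0.0000
After 1 (propagate distance d=16): x=8.0000 theta=0.0000
After 2 (thin lens f=-16): x=8.0000 theta=0.5000
After 3 (propagate distance d=18): x=17.0000 theta=0.5000
After 4 (thin lens f=32): x=17.0000 theta=-1/32 (≈-0.0313)
After 5 (propagate distance d=5): x=539/32 (≈16.8438) theta=-1/32 (≈-0.0313)
After 6 (thin lens f=45): x=539/32 (≈16.8438) theta=-73/180 (≈-0.4056)
z_focus = -x_out/theta_out = -(539/32)/(-73/180) = 24255/584 ≈ 41.5325
Rounded to 4 decimal places: z = 41.5325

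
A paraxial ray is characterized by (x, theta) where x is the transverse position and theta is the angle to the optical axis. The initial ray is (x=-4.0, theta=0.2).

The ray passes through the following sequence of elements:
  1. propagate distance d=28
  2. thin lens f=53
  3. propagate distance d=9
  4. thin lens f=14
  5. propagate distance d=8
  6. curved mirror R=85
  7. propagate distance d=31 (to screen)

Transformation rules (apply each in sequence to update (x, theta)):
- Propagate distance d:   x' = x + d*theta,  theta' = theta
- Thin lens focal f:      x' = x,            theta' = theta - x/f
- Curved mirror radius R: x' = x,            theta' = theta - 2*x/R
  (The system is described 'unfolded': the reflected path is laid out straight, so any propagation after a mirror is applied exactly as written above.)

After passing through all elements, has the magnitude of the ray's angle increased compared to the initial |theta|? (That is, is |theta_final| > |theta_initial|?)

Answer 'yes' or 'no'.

Answer: no

Derivation:
Initial: x=-4.0000 theta=0.2000
After 1 (propagate distance d=28): x=1.6000 theta=0.2000
After 2 (thin lens f=53): x=1.6000 theta=9/53 (≈0.1698)
After 3 (propagate distance d=9): x=829/265 (≈3.1283) theta=9/53 (≈0.1698)
After 4 (thin lens f=14): x=829/265 (≈3.1283) theta=-199/3710 (≈-0.0536)
After 5 (propagate distance d=8): x=5007/1855 (≈2.6992) theta=-199/3710 (≈-0.0536)
After 6 (curved mirror R=85): x=5007/1855 (≈2.6992) theta=-36943/315350 (≈-0.1171)
After 7 (propagate distance d=31 (to screen)): x=-294043/315350 (≈-0.9324) theta=-36943/315350 (≈-0.1171)
|theta_initial|=0.2000 |theta_final|=36943/315350 (≈0.1171) -> not increased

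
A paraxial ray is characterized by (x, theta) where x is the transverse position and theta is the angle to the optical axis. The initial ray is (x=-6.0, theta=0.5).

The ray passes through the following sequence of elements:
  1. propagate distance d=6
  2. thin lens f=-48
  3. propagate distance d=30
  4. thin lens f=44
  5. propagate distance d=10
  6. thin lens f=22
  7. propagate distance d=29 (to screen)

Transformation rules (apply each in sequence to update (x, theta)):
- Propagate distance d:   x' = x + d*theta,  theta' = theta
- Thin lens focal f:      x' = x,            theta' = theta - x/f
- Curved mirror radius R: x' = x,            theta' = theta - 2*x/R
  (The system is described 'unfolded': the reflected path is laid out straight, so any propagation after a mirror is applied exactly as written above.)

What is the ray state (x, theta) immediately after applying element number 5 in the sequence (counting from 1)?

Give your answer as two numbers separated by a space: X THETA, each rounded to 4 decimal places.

Initial: x=-6.0000 theta=0.5000
After 1 (propagate distance d=6): x=-3.0000 theta=0.5000
After 2 (thin lens f=-48): x=-3.0000 theta=0.4375
After 3 (propagate distance d=30): x=10.1250 theta=0.4375
After 4 (thin lens f=44): x=10.1250 theta=73/352 (≈0.2074)
After 5 (propagate distance d=10): x=2147/176 (≈12.1989) theta=73/352 (≈0.2074)
Rounded to 4 decimal places: x = 12.1989, theta = 0.2074

Answer: 12.1989 0.2074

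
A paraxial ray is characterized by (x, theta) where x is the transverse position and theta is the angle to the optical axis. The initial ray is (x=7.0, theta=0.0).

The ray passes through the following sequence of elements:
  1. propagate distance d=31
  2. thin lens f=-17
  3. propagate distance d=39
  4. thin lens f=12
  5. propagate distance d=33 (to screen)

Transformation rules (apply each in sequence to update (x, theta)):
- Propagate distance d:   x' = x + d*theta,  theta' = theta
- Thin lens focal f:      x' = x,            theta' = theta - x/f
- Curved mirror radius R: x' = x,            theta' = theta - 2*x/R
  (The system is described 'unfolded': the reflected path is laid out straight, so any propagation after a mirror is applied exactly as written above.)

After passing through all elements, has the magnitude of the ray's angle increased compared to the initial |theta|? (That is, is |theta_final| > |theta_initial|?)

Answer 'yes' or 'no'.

Initial: x=7.0000 theta=0.0000
After 1 (propagate distance d=31): x=7.0000 theta=0.0000
After 2 (thin lens f=-17): x=7.0000 theta=7/17 (≈0.4118)
After 3 (propagate distance d=39): x=392/17 (≈23.0588) theta=7/17 (≈0.4118)
After 4 (thin lens f=12): x=392/17 (≈23.0588) theta=-77/51 (≈-1.5098)
After 5 (propagate distance d=33 (to screen)): x=-455/17 (≈-26.7647) theta=-77/51 (≈-1.5098)
|theta_initial|=0.0000 |theta_final|=77/51 (≈1.5098) -> increased

Answer: yes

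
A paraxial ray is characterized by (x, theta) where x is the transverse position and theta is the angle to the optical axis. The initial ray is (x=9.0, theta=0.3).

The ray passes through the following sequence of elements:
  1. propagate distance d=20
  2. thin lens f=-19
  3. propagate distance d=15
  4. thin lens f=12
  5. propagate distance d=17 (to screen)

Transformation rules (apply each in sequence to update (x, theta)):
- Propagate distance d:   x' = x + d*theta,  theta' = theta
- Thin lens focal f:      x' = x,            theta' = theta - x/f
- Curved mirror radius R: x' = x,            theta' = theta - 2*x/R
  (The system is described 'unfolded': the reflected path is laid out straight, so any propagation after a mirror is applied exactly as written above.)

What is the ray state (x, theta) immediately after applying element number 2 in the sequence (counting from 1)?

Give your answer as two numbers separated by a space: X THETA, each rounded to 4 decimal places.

Answer: 15.0000 1.0895

Derivation:
Initial: x=9.0000 theta=0.3000
After 1 (propagate distance d=20): x=15.0000 theta=0.3000
After 2 (thin lens f=-19): x=15.0000 theta=207/190 (≈1.0895)
Rounded to 4 decimal places: x = 15.0000, theta = 1.0895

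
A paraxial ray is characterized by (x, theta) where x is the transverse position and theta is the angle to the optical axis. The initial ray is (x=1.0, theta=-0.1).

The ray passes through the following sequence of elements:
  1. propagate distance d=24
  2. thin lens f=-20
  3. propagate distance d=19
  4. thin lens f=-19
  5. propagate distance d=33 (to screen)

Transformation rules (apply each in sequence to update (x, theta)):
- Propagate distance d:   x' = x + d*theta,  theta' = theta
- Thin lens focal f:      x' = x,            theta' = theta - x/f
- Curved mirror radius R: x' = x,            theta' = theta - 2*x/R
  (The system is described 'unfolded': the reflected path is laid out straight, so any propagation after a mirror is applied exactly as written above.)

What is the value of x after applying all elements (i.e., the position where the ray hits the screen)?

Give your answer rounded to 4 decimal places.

Answer: -18.2816

Derivation:
Initial: x=1.0000 theta=-0.1000
After 1 (propagate distance d=24): x=-1.4000 theta=-0.1000
After 2 (thin lens f=-20): x=-1.4000 theta=-0.1700
After 3 (propagate distance d=19): x=-4.6300 theta=-0.1700
After 4 (thin lens f=-19): x=-4.6300 theta=-393/950 (≈-0.4137)
After 5 (propagate distance d=33 (to screen)): x=-6947/380 (≈-18.2816) theta=-393/950 (≈-0.4137)
Rounded to 4 decimal places: x = -18.2816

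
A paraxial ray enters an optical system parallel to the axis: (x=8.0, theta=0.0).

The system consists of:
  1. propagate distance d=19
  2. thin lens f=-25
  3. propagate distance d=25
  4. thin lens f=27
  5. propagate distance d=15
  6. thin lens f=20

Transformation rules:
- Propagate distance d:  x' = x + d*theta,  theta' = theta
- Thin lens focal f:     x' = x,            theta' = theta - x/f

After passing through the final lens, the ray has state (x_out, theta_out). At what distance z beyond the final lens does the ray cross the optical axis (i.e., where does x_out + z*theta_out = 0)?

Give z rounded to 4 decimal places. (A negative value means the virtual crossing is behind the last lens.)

Answer: 13.7201

Derivation:
Initial: x=8.0000 theta=0.0000
After 1 (propagate distance d=19): x=8.0000 theta=0.0000
After 2 (thin lens f=-25): x=8.0000 theta=0.3200
After 3 (propagate distance d=25): x=16.0000 theta=0.3200
After 4 (thin lens f=27): x=16.0000 theta=-184/675 (≈-0.2726)
After 5 (propagate distance d=15): x=536/45 (≈11.9111) theta=-184/675 (≈-0.2726)
After 6 (thin lens f=20): x=536/45 (≈11.9111) theta=-586/675 (≈-0.8681)
z_focus = -x_out/theta_out = -(536/45)/(-586/675) = 4020/293 ≈ 13.7201
Rounded to 4 decimal places: z = 13.7201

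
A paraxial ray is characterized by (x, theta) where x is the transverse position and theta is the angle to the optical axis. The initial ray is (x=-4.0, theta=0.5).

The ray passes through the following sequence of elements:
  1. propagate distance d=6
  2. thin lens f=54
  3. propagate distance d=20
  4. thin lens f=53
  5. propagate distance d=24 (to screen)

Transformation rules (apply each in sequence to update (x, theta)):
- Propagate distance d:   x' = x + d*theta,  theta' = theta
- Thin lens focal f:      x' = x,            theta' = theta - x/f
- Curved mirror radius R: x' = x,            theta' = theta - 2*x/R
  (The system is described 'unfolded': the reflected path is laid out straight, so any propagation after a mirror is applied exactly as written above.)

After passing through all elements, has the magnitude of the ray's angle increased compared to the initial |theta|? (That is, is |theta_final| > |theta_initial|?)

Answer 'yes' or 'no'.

Initial: x=-4.0000 theta=0.5000
After 1 (propagate distance d=6): x=-1.0000 theta=0.5000
After 2 (thin lens f=54): x=-1.0000 theta=14/27 (≈0.5185)
After 3 (propagate distance d=20): x=253/27 (≈9.3704) theta=14/27 (≈0.5185)
After 4 (thin lens f=53): x=253/27 (≈9.3704) theta=163/477 (≈0.3417)
After 5 (propagate distance d=24 (to screen)): x=25145/1431 (≈17.5716) theta=163/477 (≈0.3417)
|theta_initial|=0.5000 |theta_final|=163/477 (≈0.3417) -> not increased

Answer: no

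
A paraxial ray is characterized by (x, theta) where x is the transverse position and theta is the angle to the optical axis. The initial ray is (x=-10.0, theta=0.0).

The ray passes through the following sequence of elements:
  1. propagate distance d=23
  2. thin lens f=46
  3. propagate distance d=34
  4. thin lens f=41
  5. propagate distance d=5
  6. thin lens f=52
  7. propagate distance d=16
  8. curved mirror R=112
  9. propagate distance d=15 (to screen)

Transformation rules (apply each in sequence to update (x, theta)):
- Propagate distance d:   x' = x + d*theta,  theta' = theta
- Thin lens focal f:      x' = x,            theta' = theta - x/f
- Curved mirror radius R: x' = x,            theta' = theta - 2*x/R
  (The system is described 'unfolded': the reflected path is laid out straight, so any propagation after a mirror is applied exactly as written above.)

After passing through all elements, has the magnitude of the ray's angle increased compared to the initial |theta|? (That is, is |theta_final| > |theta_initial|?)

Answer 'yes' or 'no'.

Initial: x=-10.0000 theta=0.0000
After 1 (propagate distance d=23): x=-10.0000 theta=0.0000
After 2 (thin lens f=46): x=-10.0000 theta=5/23 (≈0.2174)
After 3 (propagate distance d=34): x=-60/23 (≈-2.6087) theta=5/23 (≈0.2174)
After 4 (thin lens f=41): x=-60/23 (≈-2.6087) theta=265/943 (≈0.2810)
After 5 (propagate distance d=5): x=-1135/943 (≈-1.2036) theta=265/943 (≈0.2810)
After 6 (thin lens f=52): x=-1135/943 (≈-1.2036) theta=14915/49036 (≈0.3042)
After 7 (propagate distance d=16): x=44905/12259 (≈3.6630) theta=14915/49036 (≈0.3042)
After 8 (curved mirror R=112): x=44905/12259 (≈3.6630) theta=23415/98072 (≈0.2388)
After 9 (propagate distance d=15 (to screen)): x=710465/98072 (≈7.2443) theta=23415/98072 (≈0.2388)
|theta_initial|=0.0000 |theta_final|=23415/98072 (≈0.2388) -> increased

Answer: yes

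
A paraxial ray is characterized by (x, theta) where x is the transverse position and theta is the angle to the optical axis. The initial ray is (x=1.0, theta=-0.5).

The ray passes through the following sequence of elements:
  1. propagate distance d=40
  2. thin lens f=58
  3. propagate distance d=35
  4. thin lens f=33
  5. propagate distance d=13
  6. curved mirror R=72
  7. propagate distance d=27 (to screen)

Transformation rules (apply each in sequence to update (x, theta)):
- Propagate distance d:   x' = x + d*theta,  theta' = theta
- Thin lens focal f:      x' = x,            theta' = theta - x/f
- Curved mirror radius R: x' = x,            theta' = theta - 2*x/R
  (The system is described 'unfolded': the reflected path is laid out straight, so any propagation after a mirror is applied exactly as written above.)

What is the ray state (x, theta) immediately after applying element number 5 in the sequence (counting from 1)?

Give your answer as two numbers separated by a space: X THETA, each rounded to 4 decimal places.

Answer: -17.4138 0.5862

Derivation:
Initial: x=1.0000 theta=-0.5000
After 1 (propagate distance d=40): x=-19.0000 theta=-0.5000
After 2 (thin lens f=58): x=-19.0000 theta=-5/29 (≈-0.1724)
After 3 (propagate distance d=35): x=-726/29 (≈-25.0345) theta=-5/29 (≈-0.1724)
After 4 (thin lens f=33): x=-726/29 (≈-25.0345) theta=17/29 (≈0.5862)
After 5 (propagate distance d=13): x=-505/29 (≈-17.4138) theta=17/29 (≈0.5862)
Rounded to 4 decimal places: x = -17.4138, theta = 0.5862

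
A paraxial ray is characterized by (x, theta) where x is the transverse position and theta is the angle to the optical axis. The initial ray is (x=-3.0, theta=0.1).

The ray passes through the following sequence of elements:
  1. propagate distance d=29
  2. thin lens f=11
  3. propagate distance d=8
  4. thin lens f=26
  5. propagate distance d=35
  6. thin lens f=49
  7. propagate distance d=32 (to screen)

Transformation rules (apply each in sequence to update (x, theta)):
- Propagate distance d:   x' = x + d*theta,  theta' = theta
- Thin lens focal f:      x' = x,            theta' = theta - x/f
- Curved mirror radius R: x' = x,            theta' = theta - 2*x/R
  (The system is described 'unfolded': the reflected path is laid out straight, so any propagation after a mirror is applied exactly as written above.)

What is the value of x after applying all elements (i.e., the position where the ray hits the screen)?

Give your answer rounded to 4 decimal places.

Initial: x=-3.0000 theta=0.1000
After 1 (propagate distance d=29): x=-0.1000 theta=0.1000
After 2 (thin lens f=11): x=-0.1000 theta=6/55 (≈0.1091)
After 3 (propagate distance d=8): x=17/22 (≈0.7727) theta=6/55 (≈0.1091)
After 4 (thin lens f=26): x=17/22 (≈0.7727) theta=227/2860 (≈0.0794)
After 5 (propagate distance d=35): x=2031/572 (≈3.5507) theta=227/2860 (≈0.0794)
After 6 (thin lens f=49): x=2031/572 (≈3.5507) theta=22/3185 (≈0.0069)
After 7 (propagate distance d=32 (to screen)): x=528571/140140 (≈3.7717) theta=22/3185 (≈0.0069)
Rounded to 4 decimal places: x = 3.7717

Answer: 3.7717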